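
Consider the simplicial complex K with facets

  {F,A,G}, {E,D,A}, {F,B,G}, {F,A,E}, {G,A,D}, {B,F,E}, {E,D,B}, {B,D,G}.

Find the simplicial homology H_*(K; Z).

H_0 = Z,  H_1 = 0,  H_2 = Z.

Take the total order A < B < D < E < F < G on the vertex set. Then K (dimension 2) consists of the simplices:

  0-simplices (6): A, B, D, E, F, G
  1-simplices (12): AD, AE, AF, AG, BD, BE, BF, BG, DE, DG, EF, FG
  2-simplices (8): ADE, ADG, AEF, AFG, BDE, BDG, BEF, BFG

giving chain groups C_0 ≅ Z^6, C_1 ≅ Z^12, C_2 ≅ Z^8.

The boundary map ∂_1: C_1 → C_0 sends each edge [p,q] (with p < q) to q − p.
The resulting 6×12 matrix has rank 5, and its Smith normal form has invariant factors (1,1,1,1,1).

∂_2: C_2 → C_1 sends each 2-simplex [p,q,r] to [q,r] − [p,r] + [p,q]. For instance
  ∂AEF = EF − AF + AE,
  ∂BDE = DE − BE + BD.
The 12×8 boundary matrix has rank 7 and Smith normal form diag(1,1,1,1,1,1,1).

Computing H_k = (kernel of ∂_k) / (image of ∂_{k+1}):

  H_0: rank C_0 − rank ∂_1 = 6 − 5 = 1, and the invariant factors of ∂_1 are all 1, so H_0 = Z.
  H_1: rank ker ∂_1 − rank ∂_2 = (12 − 5) − 7 = 0, and the invariant factors of ∂_2 are all 1, so H_1 = 0.
  H_2: rank ker ∂_2 − rank ∂_3 = (8 − 7) − 0 = 1, and there is no ∂_3, so H_2 = Z.

As a check, the Euler characteristic is 6 − 12 + 8 = 2, which agrees with 1 − 0 + 1 = 2.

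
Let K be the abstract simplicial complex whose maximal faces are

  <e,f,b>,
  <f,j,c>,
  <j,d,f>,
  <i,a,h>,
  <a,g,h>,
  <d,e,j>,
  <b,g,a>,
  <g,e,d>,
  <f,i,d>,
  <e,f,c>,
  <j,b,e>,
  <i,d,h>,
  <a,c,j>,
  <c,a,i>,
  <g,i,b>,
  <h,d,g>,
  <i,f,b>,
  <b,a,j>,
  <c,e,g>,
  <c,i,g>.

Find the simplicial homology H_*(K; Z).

Order the vertices as a < b < c < d < e < f < g < h < i < j. Listing each simplex with vertices in this order, K has dimension 2 with simplices:

  0-simplices (10): a, b, c, d, e, f, g, h, i, j
  1-simplices (30): ab, ac, ag, ah, ai, aj, be, bf, bg, bi, bj, ce, cf, cg, ci, cj, de, df, dg, dh, di, dj, ef, eg, ej, fi, fj, gh, gi, hi
  2-simplices (20): abg, abj, aci, acj, agh, ahi, bef, bej, bfi, bgi, cef, ceg, cfj, cgi, deg, dej, dfi, dfj, dgh, dhi

so the chain groups are C_0 ≅ Z^10, C_1 ≅ Z^30, C_2 ≅ Z^20.

Boundary ∂_1: C_1 → C_0 maps an edge to its endpoints' difference, ∂[p,q] = q − p. For instance
  ∂dj = j − d.
The 10×30 boundary matrix has rank 9 and Smith normal form diag(1,1,1,1,1,1,1,1,1).

The boundary map ∂_2: C_2 → C_1 sends each 2-simplex [p,q,r] to [q,r] − [p,r] + [p,q]. For instance
  ∂bef = ef − bf + be,
  ∂dfi = fi − di + df.
As a 30×20 matrix over Z this has rank 20, with invariant factors (1,1,1,1,1,1,1,1,1,1,1,1,1,1,1,1,1,1,1,2).

Computing H_k = (kernel of ∂_k) / (image of ∂_{k+1}):

  H_0: rank C_0 − rank ∂_1 = 10 − 9 = 1, and the invariant factors of ∂_1 are all 1, so H_0 = Z.
  H_1: rank ker ∂_1 − rank ∂_2 = (30 − 9) − 20 = 1, and ∂_2 has invariant factor 2 > 1, so H_1 = Z ⊕ Z/2.
  H_2: rank ker ∂_2 − rank ∂_3 = (20 − 20) − 0 = 0, and there is no ∂_3, so H_2 = 0.

H_0 = Z,  H_1 = Z ⊕ Z/2,  H_2 = 0.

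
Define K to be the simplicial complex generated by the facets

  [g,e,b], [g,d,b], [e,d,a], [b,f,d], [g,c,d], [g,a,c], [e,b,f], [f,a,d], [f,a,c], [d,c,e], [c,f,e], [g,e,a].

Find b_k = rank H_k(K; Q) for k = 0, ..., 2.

K has 7 vertices, 18 edges, 12 triangles.
rank ∂_0 = 0, rank ∂_1 = 6 ⇒ b_0 = 7 − 0 − 6 = 1; all invariant factors of ∂_1 are 1 so no torsion. So H_0 = Z.
rank ∂_1 = 6, rank ∂_2 = 12 ⇒ b_1 = 18 − 6 − 12 = 0; ∂_2 has invariant factor(s) [2] giving torsion. So H_1 = Z_2.
rank ∂_2 = 12, rank ∂_3 = 0 ⇒ b_2 = 12 − 12 − 0 = 0. So H_2 = 0.

b_0 = 1, b_1 = 0, b_2 = 0.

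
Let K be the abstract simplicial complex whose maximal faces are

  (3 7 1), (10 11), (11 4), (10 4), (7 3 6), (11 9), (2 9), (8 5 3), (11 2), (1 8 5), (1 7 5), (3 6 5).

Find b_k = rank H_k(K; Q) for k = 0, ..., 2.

b_0 = 2, b_1 = 3, b_2 = 0.

Fix the vertex order 1 < 2 < 3 < 4 < 5 < 6 < 7 < 8 < 9 < 10 < 11 and write every simplex with vertices in increasing order. Then dim K = 2 and the simplices of K are:

  0-simplices (11): [1], [2], [3], [4], [5], [6], [7], [8], [9], [10], [11]
  1-simplices (18): [1,3], [1,5], [1,7], [1,8], [2,9], [2,11], [3,5], [3,6], [3,7], [3,8], [4,10], [4,11], [5,6], [5,7], [5,8], [6,7], [9,11], [10,11]
  2-simplices (6): [1,3,7], [1,5,7], [1,5,8], [3,5,6], [3,5,8], [3,6,7]

Hence C_0 ≅ Z^11, C_1 ≅ Z^18, C_2 ≅ Z^6.

Boundary ∂_1: C_1 → C_0 sends each edge [p,q] (with p < q) to q − p.
The resulting 11×18 matrix has rank 9, and its Smith normal form has invariant factors (1,1,1,1,1,1,1,1,1).

The boundary map ∂_2: C_2 → C_1 maps a triangle to the signed sum of its edges. For instance
  ∂[3,5,8] = [5,8] − [3,8] + [3,5],
  ∂[1,3,7] = [3,7] − [1,7] + [1,3].
The 18×6 boundary matrix has rank 6 and Smith normal form diag(1,1,1,1,1,1).

Reading off H_k = ker ∂_k / im ∂_{k+1}:

  H_0: rank C_0 − rank ∂_1 = 11 − 9 = 2, and the invariant factors of ∂_1 are all 1, so H_0 ≅ Z^2.
  H_1: rank ker ∂_1 − rank ∂_2 = (18 − 9) − 6 = 3, and the invariant factors of ∂_2 are all 1, so H_1 ≅ Z^3.
  H_2: rank ker ∂_2 − rank ∂_3 = (6 − 6) − 0 = 0, and there is no ∂_3, so H_2 ≅ 0.

As a check, the Euler characteristic is 11 − 18 + 6 = -1, which agrees with 2 − 3 + 0 = -1.
(K is a triangulation of the disjoint union of the cylinder S^1 x I and a wedge of 2 circles.)

Hence the Betti numbers are b_0 = 2, b_1 = 3, b_2 = 0.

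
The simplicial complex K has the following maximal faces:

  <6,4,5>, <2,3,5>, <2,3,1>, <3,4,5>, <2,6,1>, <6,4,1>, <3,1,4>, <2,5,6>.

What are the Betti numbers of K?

Fix the vertex order 1 < 2 < 3 < 4 < 5 < 6 and write every simplex with vertices in increasing order. Then dim K = 2 and the simplices of K are:

  0-simplices (6): [1], [2], [3], [4], [5], [6]
  1-simplices (12): [1,2], [1,3], [1,4], [1,6], [2,3], [2,5], [2,6], [3,4], [3,5], [4,5], [4,6], [5,6]
  2-simplices (8): [1,2,3], [1,2,6], [1,3,4], [1,4,6], [2,3,5], [2,5,6], [3,4,5], [4,5,6]

giving chain groups C_0 ≅ Z^6, C_1 ≅ Z^12, C_2 ≅ Z^8.

∂_1: C_1 → C_0 maps an edge to its endpoints' difference, ∂[p,q] = q − p. For instance
  ∂[3,4] = [4] − [3].
The resulting 6×12 matrix has rank 5, and its Smith normal form has invariant factors (1,1,1,1,1).

Boundary ∂_2: C_2 → C_1 sends each 2-simplex [p,q,r] to [q,r] − [p,r] + [p,q]. For instance
  ∂[4,5,6] = [5,6] − [4,6] + [4,5],
  ∂[1,4,6] = [4,6] − [1,6] + [1,4].
As a 12×8 matrix over Z this has rank 7, with invariant factors (1,1,1,1,1,1,1).

Computing H_k = (kernel of ∂_k) / (image of ∂_{k+1}):

  H_0: rank C_0 − rank ∂_1 = 6 − 5 = 1, and the invariant factors of ∂_1 are all 1, so H_0 = Z.
  H_1: rank ker ∂_1 − rank ∂_2 = (12 − 5) − 7 = 0, and the invariant factors of ∂_2 are all 1, so H_1 = 0.
  H_2: rank ker ∂_2 − rank ∂_3 = (8 − 7) − 0 = 1, and there is no ∂_3, so H_2 = Z.

(K is a triangulation of the 2-sphere S^2.)

Hence the Betti numbers are b_0 = 1, b_1 = 0, b_2 = 1.

b_0 = 1, b_1 = 0, b_2 = 1.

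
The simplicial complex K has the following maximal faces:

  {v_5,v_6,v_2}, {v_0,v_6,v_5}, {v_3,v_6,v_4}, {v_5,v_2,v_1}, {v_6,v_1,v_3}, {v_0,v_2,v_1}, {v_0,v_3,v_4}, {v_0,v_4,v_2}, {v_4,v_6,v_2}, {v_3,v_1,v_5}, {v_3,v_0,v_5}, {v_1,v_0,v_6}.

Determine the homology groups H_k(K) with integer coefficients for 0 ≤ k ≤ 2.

H_0 = Z,  H_1 = Z/2Z,  H_2 = 0.

We work with the vertex ordering v_0 < v_1 < v_2 < v_3 < v_4 < v_5 < v_6. The simplices of K, each written with vertices in increasing order, are:

  0-simplices (7): [v_0], [v_1], [v_2], [v_3], [v_4], [v_5], [v_6]
  1-simplices (18): (18 of them)
  2-simplices (12): (12 of them)

Hence C_0 ≅ Z^7, C_1 ≅ Z^18, C_2 ≅ Z^12.

∂_1: C_1 → C_0 maps an edge to its endpoints' difference, ∂[p,q] = q − p. For instance
  ∂[v_0,v_3] = [v_3] − [v_0].
This gives a 7×18 integer matrix of rank 6; reducing to Smith normal form yields diagonal entries (1,1,1,1,1,1).

∂_2: C_2 → C_1 maps a triangle to the signed sum of its edges. For instance
  ∂[v_0,v_5,v_6] = [v_5,v_6] − [v_0,v_6] + [v_0,v_5],
  ∂[v_3,v_4,v_6] = [v_4,v_6] − [v_3,v_6] + [v_3,v_4].
The 18×12 boundary matrix has rank 12 and Smith normal form diag(1,1,1,1,1,1,1,1,1,1,1,2).

Computing H_k = (kernel of ∂_k) / (image of ∂_{k+1}):

  H_0: rank C_0 − rank ∂_1 = 7 − 6 = 1, and the invariant factors of ∂_1 are all 1, so H_0 = Z.
  H_1: rank ker ∂_1 − rank ∂_2 = (18 − 6) − 12 = 0, and ∂_2 has invariant factor 2 > 1, so H_1 = Z/2Z.
  H_2: rank ker ∂_2 − rank ∂_3 = (12 − 12) − 0 = 0, and there is no ∂_3, so H_2 = 0.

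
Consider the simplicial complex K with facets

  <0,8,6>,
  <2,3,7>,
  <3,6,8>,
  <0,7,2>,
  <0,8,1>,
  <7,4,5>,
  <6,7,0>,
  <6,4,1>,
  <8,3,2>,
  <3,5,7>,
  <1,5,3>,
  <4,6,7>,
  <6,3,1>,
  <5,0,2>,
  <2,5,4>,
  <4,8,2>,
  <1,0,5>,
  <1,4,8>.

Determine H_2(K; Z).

H_2 ≅ 0.

Order the vertices as 0 < 1 < 2 < 3 < 4 < 5 < 6 < 7 < 8. Listing each simplex with vertices in this order, K has dimension 2 with simplices:

  0-simplices (9): [0], [1], [2], [3], [4], [5], [6], [7], [8]
  1-simplices (27): (27 of them)
  2-simplices (18): [0,1,5], [0,1,8], [0,2,5], [0,2,7], [0,6,7], [0,6,8], [1,3,5], [1,3,6], [1,4,6], [1,4,8], [2,3,7], [2,3,8], [2,4,5], [2,4,8], [3,5,7], [3,6,8], [4,5,7], [4,6,7]

giving chain groups C_0 ≅ Z^9, C_1 ≅ Z^27, C_2 ≅ Z^18.

Boundary ∂_1: C_1 → C_0 maps an edge to its endpoints' difference, ∂[p,q] = q − p. For instance
  ∂[1,5] = [5] − [1].
This gives a 9×27 integer matrix of rank 8; reducing to Smith normal form yields diagonal entries (1,1,1,1,1,1,1,1).

The boundary map ∂_2: C_2 → C_1 sends each 2-simplex [p,q,r] to [q,r] − [p,r] + [p,q]. For instance
  ∂[0,6,7] = [6,7] − [0,7] + [0,6],
  ∂[0,1,5] = [1,5] − [0,5] + [0,1].
The resulting 27×18 matrix has rank 18, and its Smith normal form has invariant factors (1,1,1,1,1,1,1,1,1,1,1,1,1,1,1,1,1,2).

Computing H_k = (kernel of ∂_k) / (image of ∂_{k+1}):

  H_2: rank ker ∂_2 − rank ∂_3 = (18 − 18) − 0 = 0, and there is no ∂_3, so H_2 ≅ 0.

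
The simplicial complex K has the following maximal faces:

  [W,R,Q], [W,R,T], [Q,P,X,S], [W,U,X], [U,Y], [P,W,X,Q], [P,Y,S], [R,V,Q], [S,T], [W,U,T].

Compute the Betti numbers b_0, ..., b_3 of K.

Take the total order P < Q < R < S < T < U < V < W < X < Y on the vertex set. Then K (dimension 3) consists of the simplices:

  0-simplices (10): P, Q, R, S, T, U, V, W, X, Y
  1-simplices (22): PQ, PS, PW, PX, PY, QR, QS, QV, QW, QX, RT, RV, RW, ST, SX, SY, TU, TW, UW, UX, UY, WX
  2-simplices (13): PQS, PQW, PQX, PSX, PSY, PWX, QRV, QRW, QSX, QWX, RTW, TUW, UWX
  3-simplices (2): PQSX, PQWX

so the chain groups are C_0 ≅ Z^10, C_1 ≅ Z^22, C_2 ≅ Z^13, C_3 ≅ Z^2.

Boundary ∂_1: C_1 → C_0 is given by ∂[p,q] = [q] − [p].
The 10×22 boundary matrix has rank 9 and Smith normal form diag(1,1,1,1,1,1,1,1,1).

The boundary map ∂_2: C_2 → C_1 maps a triangle to the signed sum of its edges. For instance
  ∂UWX = WX − UX + UW,
  ∂QSX = SX − QX + QS.
This gives a 22×13 integer matrix of rank 11; reducing to Smith normal form yields diagonal entries (1,1,1,1,1,1,1,1,1,1,1).

The boundary map ∂_3: C_3 → C_2 sends each 3-simplex σ to the alternating sum Σ_i (−1)^i (σ with its i-th vertex removed). For instance
  ∂PQSX = QSX − PSX + PQX − PQS,
  ∂PQWX = QWX − PWX + PQX − PQW.
This gives a 13×2 integer matrix of rank 2; reducing to Smith normal form yields diagonal entries (1,1).

Computing H_k = (kernel of ∂_k) / (image of ∂_{k+1}):

  H_0: rank C_0 − rank ∂_1 = 10 − 9 = 1, and the invariant factors of ∂_1 are all 1, so H_0 = Z.
  H_1: rank ker ∂_1 − rank ∂_2 = (22 − 9) − 11 = 2, and the invariant factors of ∂_2 are all 1, so H_1 = Z^2.
  H_2: rank ker ∂_2 − rank ∂_3 = (13 − 11) − 2 = 0, and the invariant factors of ∂_3 are all 1, so H_2 = 0.
  H_3: rank ker ∂_3 − rank ∂_4 = (2 − 2) − 0 = 0, and there is no ∂_4, so H_3 = 0.

As a check, the Euler characteristic is 10 − 22 + 13 − 2 = -1, which agrees with 1 − 2 + 0 − 0 = -1.

Hence the Betti numbers are b_0 = 1, b_1 = 2, b_2 = 0, b_3 = 0.

b_0 = 1, b_1 = 2, b_2 = 0, b_3 = 0.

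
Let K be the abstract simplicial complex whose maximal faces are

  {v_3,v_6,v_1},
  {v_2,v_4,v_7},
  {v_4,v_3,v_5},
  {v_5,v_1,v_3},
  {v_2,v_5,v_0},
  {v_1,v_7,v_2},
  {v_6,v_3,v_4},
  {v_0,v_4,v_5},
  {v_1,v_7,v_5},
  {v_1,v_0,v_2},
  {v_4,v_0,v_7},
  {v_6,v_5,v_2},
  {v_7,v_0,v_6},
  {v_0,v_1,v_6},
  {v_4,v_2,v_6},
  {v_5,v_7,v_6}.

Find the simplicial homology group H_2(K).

H_2 = Z.

We work with the vertex ordering v_0 < v_1 < v_2 < v_3 < v_4 < v_5 < v_6 < v_7. The simplices of K, each written with vertices in increasing order, are:

  0-simplices (8): [v_0], [v_1], [v_2], [v_3], [v_4], [v_5], [v_6], [v_7]
  1-simplices (24): (24 of them)
  2-simplices (16): (16 of them)

so the chain groups are C_0 ≅ Z^8, C_1 ≅ Z^24, C_2 ≅ Z^16.

Boundary ∂_1: C_1 → C_0 maps an edge to its endpoints' difference, ∂[p,q] = q − p.
The resulting 8×24 matrix has rank 7, and its Smith normal form has invariant factors (1,1,1,1,1,1,1).

∂_2: C_2 → C_1 acts by ∂[p,q,r] = [q,r] − [p,r] + [p,q]. For instance
  ∂[v_2,v_4,v_7] = [v_4,v_7] − [v_2,v_7] + [v_2,v_4],
  ∂[v_3,v_4,v_6] = [v_4,v_6] − [v_3,v_6] + [v_3,v_4].
As a 24×16 matrix over Z this has rank 15, with invariant factors (1,1,1,1,1,1,1,1,1,1,1,1,1,1,1).

Computing H_k = (kernel of ∂_k) / (image of ∂_{k+1}):

  H_2: rank ker ∂_2 − rank ∂_3 = (16 − 15) − 0 = 1, and there is no ∂_3, so H_2 ≅ Z.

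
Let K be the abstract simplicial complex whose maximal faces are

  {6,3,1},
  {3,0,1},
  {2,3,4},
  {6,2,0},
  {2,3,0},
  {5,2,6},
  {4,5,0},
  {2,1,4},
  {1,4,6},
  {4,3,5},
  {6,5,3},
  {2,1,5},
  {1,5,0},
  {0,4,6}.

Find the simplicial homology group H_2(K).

H_2 = Z.

Fix the vertex order 0 < 1 < 2 < 3 < 4 < 5 < 6 and write every simplex with vertices in increasing order. Then dim K = 2 and the simplices of K are:

  0-simplices (7): [0], [1], [2], [3], [4], [5], [6]
  1-simplices (21): [0,1], [0,2], [0,3], [0,4], [0,5], [0,6], [1,2], [1,3], [1,4], [1,5], [1,6], [2,3], [2,4], [2,5], [2,6], [3,4], [3,5], [3,6], [4,5], [4,6], [5,6]
  2-simplices (14): [0,1,3], [0,1,5], [0,2,3], [0,2,6], [0,4,5], [0,4,6], [1,2,4], [1,2,5], [1,3,6], [1,4,6], [2,3,4], [2,5,6], [3,4,5], [3,5,6]

so the chain groups are C_0 ≅ Z^7, C_1 ≅ Z^21, C_2 ≅ Z^14.

The boundary map ∂_1: C_1 → C_0 sends each edge [p,q] (with p < q) to q − p.
This gives a 7×21 integer matrix of rank 6; reducing to Smith normal form yields diagonal entries (1,1,1,1,1,1).

The boundary map ∂_2: C_2 → C_1 sends each 2-simplex [p,q,r] to [q,r] − [p,r] + [p,q]. For instance
  ∂[3,4,5] = [4,5] − [3,5] + [3,4],
  ∂[2,5,6] = [5,6] − [2,6] + [2,5].
The resulting 21×14 matrix has rank 13, and its Smith normal form has invariant factors (1,1,1,1,1,1,1,1,1,1,1,1,1).

From H_k ≅ ker(∂_k) / im(∂_{k+1}) we obtain:

  H_2: rank ker ∂_2 − rank ∂_3 = (14 − 13) − 0 = 1, and there is no ∂_3, so H_2 = Z.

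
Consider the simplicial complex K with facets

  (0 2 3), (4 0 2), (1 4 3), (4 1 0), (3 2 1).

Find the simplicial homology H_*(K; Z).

H_0 = Z,  H_1 = Z,  H_2 = 0.

Take the total order 0 < 1 < 2 < 3 < 4 on the vertex set. Then K (dimension 2) consists of the simplices:

  0-simplices (5): [0], [1], [2], [3], [4]
  1-simplices (10): [0,1], [0,2], [0,3], [0,4], [1,2], [1,3], [1,4], [2,3], [2,4], [3,4]
  2-simplices (5): [0,1,4], [0,2,3], [0,2,4], [1,2,3], [1,3,4]

giving chain groups C_0 ≅ Z^5, C_1 ≅ Z^10, C_2 ≅ Z^5.

∂_1: C_1 → C_0 maps an edge to its endpoints' difference, ∂[p,q] = q − p.
As a 5×10 matrix over Z this has rank 4, with invariant factors (1,1,1,1).

∂_2: C_2 → C_1 maps a triangle to the signed sum of its edges. For instance
  ∂[1,2,3] = [2,3] − [1,3] + [1,2],
  ∂[0,2,4] = [2,4] − [0,4] + [0,2].
As a 10×5 matrix over Z this has rank 5, with invariant factors (1,1,1,1,1).

Reading off H_k = ker ∂_k / im ∂_{k+1}:

  H_0: rank C_0 − rank ∂_1 = 5 − 4 = 1, and the invariant factors of ∂_1 are all 1, so H_0 ≅ Z.
  H_1: rank ker ∂_1 − rank ∂_2 = (10 − 4) − 5 = 1, and the invariant factors of ∂_2 are all 1, so H_1 ≅ Z.
  H_2: rank ker ∂_2 − rank ∂_3 = (5 − 5) − 0 = 0, and there is no ∂_3, so H_2 ≅ 0.

As a check, the Euler characteristic is 5 − 10 + 5 = 0, which agrees with 1 − 1 + 0 = 0.
(K is a triangulation of the Möbius band.)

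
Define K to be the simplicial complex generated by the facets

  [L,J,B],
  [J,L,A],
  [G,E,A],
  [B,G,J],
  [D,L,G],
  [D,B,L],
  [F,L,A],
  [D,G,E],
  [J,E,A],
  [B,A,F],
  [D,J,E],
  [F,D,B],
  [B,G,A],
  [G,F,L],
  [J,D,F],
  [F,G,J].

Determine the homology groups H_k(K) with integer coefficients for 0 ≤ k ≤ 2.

We work with the vertex ordering A < B < D < E < F < G < J < L. The simplices of K, each written with vertices in increasing order, are:

  0-simplices (8): A, B, D, E, F, G, J, L
  1-simplices (24): AB, AE, AF, AG, AJ, AL, BD, BF, BG, BJ, BL, DE, DF, DG, DJ, DL, EG, EJ, FG, FJ, FL, GJ, GL, JL
  2-simplices (16): ABF, ABG, AEG, AEJ, AFL, AJL, BDF, BDL, BGJ, BJL, DEG, DEJ, DFJ, DGL, FGJ, FGL

giving chain groups C_0 ≅ Z^8, C_1 ≅ Z^24, C_2 ≅ Z^16.

∂_1: C_1 → C_0 is given by ∂[p,q] = [q] − [p].
As a 8×24 matrix over Z this has rank 7, with invariant factors (1,1,1,1,1,1,1).

∂_2: C_2 → C_1 maps a triangle to the signed sum of its edges. For instance
  ∂AJL = JL − AL + AJ,
  ∂DEG = EG − DG + DE.
As a 24×16 matrix over Z this has rank 15, with invariant factors (1,1,1,1,1,1,1,1,1,1,1,1,1,1,1).

Computing H_k = (kernel of ∂_k) / (image of ∂_{k+1}):

  H_0: rank C_0 − rank ∂_1 = 8 − 7 = 1, and the invariant factors of ∂_1 are all 1, so H_0 ≅ Z.
  H_1: rank ker ∂_1 − rank ∂_2 = (24 − 7) − 15 = 2, and the invariant factors of ∂_2 are all 1, so H_1 ≅ Z^2.
  H_2: rank ker ∂_2 − rank ∂_3 = (16 − 15) − 0 = 1, and there is no ∂_3, so H_2 ≅ Z.

H_0 ≅ Z,  H_1 ≅ Z^2,  H_2 ≅ Z.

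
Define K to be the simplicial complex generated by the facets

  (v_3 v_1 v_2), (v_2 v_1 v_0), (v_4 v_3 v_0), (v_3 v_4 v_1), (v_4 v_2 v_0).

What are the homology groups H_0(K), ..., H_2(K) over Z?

Take the total order v_0 < v_1 < v_2 < v_3 < v_4 on the vertex set. Then K (dimension 2) consists of the simplices:

  0-simplices (5): [v_0], [v_1], [v_2], [v_3], [v_4]
  1-simplices (10): [v_0,v_1], [v_0,v_2], [v_0,v_3], [v_0,v_4], [v_1,v_2], [v_1,v_3], [v_1,v_4], [v_2,v_3], [v_2,v_4], [v_3,v_4]
  2-simplices (5): [v_0,v_1,v_2], [v_0,v_2,v_4], [v_0,v_3,v_4], [v_1,v_2,v_3], [v_1,v_3,v_4]

so the chain groups are C_0 ≅ Z^5, C_1 ≅ Z^10, C_2 ≅ Z^5.

∂_1: C_1 → C_0 is given by ∂[p,q] = [q] − [p]. For instance
  ∂[v_2,v_4] = [v_4] − [v_2].
The resulting 5×10 matrix has rank 4, and its Smith normal form has invariant factors (1,1,1,1).

∂_2: C_2 → C_1 sends each 2-simplex [p,q,r] to [q,r] − [p,r] + [p,q]. For instance
  ∂[v_1,v_2,v_3] = [v_2,v_3] − [v_1,v_3] + [v_1,v_2],
  ∂[v_1,v_3,v_4] = [v_3,v_4] − [v_1,v_4] + [v_1,v_3].
The 10×5 boundary matrix has rank 5 and Smith normal form diag(1,1,1,1,1).

Reading off H_k = ker ∂_k / im ∂_{k+1}:

  H_0: rank C_0 − rank ∂_1 = 5 − 4 = 1, and the invariant factors of ∂_1 are all 1, so H_0 = Z.
  H_1: rank ker ∂_1 − rank ∂_2 = (10 − 4) − 5 = 1, and the invariant factors of ∂_2 are all 1, so H_1 = Z.
  H_2: rank ker ∂_2 − rank ∂_3 = (5 − 5) − 0 = 0, and there is no ∂_3, so H_2 = 0.

H_0 ≅ Z,  H_1 ≅ Z,  H_2 = 0.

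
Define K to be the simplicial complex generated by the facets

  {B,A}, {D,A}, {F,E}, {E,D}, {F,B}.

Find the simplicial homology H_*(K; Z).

Take the total order A < B < D < E < F on the vertex set. Then K (dimension 1) consists of the simplices:

  0-simplices (5): A, B, D, E, F
  1-simplices (5): AB, AD, BF, DE, EF

Hence C_0 ≅ Z^5, C_1 ≅ Z^5.

Boundary ∂_1: C_1 → C_0 sends each edge [p,q] (with p < q) to q − p. For instance
  ∂DE = E − D.
The 5×5 boundary matrix has rank 4 and Smith normal form diag(1,1,1,1).

Computing H_k = (kernel of ∂_k) / (image of ∂_{k+1}):

  H_0: rank C_0 − rank ∂_1 = 5 − 4 = 1, and the invariant factors of ∂_1 are all 1, so H_0 = Z.
  H_1: rank ker ∂_1 − rank ∂_2 = (5 − 4) − 0 = 1, and there is no ∂_2, so H_1 = Z.

H_0 = Z,  H_1 = Z.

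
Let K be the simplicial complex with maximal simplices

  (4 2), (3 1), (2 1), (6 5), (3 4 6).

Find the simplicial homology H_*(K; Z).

H_0 = Z,  H_1 = Z,  H_2 = 0.

Order the vertices as 1 < 2 < 3 < 4 < 5 < 6. Listing each simplex with vertices in this order, K has dimension 2 with simplices:

  0-simplices (6): [1], [2], [3], [4], [5], [6]
  1-simplices (7): [1,2], [1,3], [2,4], [3,4], [3,6], [4,6], [5,6]
  2-simplices (1): [3,4,6]

so the chain groups are C_0 ≅ Z^6, C_1 ≅ Z^7, C_2 ≅ Z^1.

The boundary map ∂_1: C_1 → C_0 is given by ∂[p,q] = [q] − [p]. For instance
  ∂[4,6] = [6] − [4].
The 6×7 boundary matrix has rank 5 and Smith normal form diag(1,1,1,1,1).

∂_2: C_2 → C_1 sends each 2-simplex [p,q,r] to [q,r] − [p,r] + [p,q]. For instance
  ∂[3,4,6] = [4,6] − [3,6] + [3,4].
The resulting 7×1 matrix has rank 1, and its Smith normal form has invariant factors (1).

Reading off H_k = ker ∂_k / im ∂_{k+1}:

  H_0: rank C_0 − rank ∂_1 = 6 − 5 = 1, and the invariant factors of ∂_1 are all 1, so H_0 ≅ Z.
  H_1: rank ker ∂_1 − rank ∂_2 = (7 − 5) − 1 = 1, and the invariant factors of ∂_2 are all 1, so H_1 ≅ Z.
  H_2: rank ker ∂_2 − rank ∂_3 = (1 − 1) − 0 = 0, and there is no ∂_3, so H_2 ≅ 0.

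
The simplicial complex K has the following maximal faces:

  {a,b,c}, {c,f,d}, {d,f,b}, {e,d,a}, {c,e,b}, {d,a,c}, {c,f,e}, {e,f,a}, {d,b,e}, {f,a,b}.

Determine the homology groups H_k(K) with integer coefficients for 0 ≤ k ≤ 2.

We work with the vertex ordering a < b < c < d < e < f. The simplices of K, each written with vertices in increasing order, are:

  0-simplices (6): a, b, c, d, e, f
  1-simplices (15): ab, ac, ad, ae, af, bc, bd, be, bf, cd, ce, cf, de, df, ef
  2-simplices (10): abc, abf, acd, ade, aef, bce, bde, bdf, cdf, cef

Hence C_0 ≅ Z^6, C_1 ≅ Z^15, C_2 ≅ Z^10.

The boundary map ∂_1: C_1 → C_0 is given by ∂[p,q] = [q] − [p].
The 6×15 boundary matrix has rank 5 and Smith normal form diag(1,1,1,1,1).

The boundary map ∂_2: C_2 → C_1 sends each 2-simplex [p,q,r] to [q,r] − [p,r] + [p,q]. For instance
  ∂bdf = df − bf + bd,
  ∂acd = cd − ad + ac.
This gives a 15×10 integer matrix of rank 10; reducing to Smith normal form yields diagonal entries (1,1,1,1,1,1,1,1,1,2).

Now H_k = ker ∂_k / im ∂_{k+1}, so:

  H_0: rank C_0 − rank ∂_1 = 6 − 5 = 1, and the invariant factors of ∂_1 are all 1, so H_0 ≅ Z.
  H_1: rank ker ∂_1 − rank ∂_2 = (15 − 5) − 10 = 0, and ∂_2 has invariant factor 2 > 1, so H_1 ≅ Z_2.
  H_2: rank ker ∂_2 − rank ∂_3 = (10 − 10) − 0 = 0, and there is no ∂_3, so H_2 ≅ 0.

As a check, the Euler characteristic is 6 − 15 + 10 = 1, which agrees with 1 − 0 + 0 = 1.

H_0 ≅ Z,  H_1 ≅ Z_2,  H_2 = 0.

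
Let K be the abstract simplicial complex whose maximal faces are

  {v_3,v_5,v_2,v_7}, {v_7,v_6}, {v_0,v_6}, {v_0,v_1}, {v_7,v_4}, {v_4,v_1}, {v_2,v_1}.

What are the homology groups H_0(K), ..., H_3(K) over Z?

We work with the vertex ordering v_0 < v_1 < v_2 < v_3 < v_4 < v_5 < v_6 < v_7. The simplices of K, each written with vertices in increasing order, are:

  0-simplices (8): [v_0], [v_1], [v_2], [v_3], [v_4], [v_5], [v_6], [v_7]
  1-simplices (12): [v_0,v_1], [v_0,v_6], [v_1,v_2], [v_1,v_4], [v_2,v_3], [v_2,v_5], [v_2,v_7], [v_3,v_5], [v_3,v_7], [v_4,v_7], [v_5,v_7], [v_6,v_7]
  2-simplices (4): [v_2,v_3,v_5], [v_2,v_3,v_7], [v_2,v_5,v_7], [v_3,v_5,v_7]
  3-simplices (1): [v_2,v_3,v_5,v_7]

giving chain groups C_0 ≅ Z^8, C_1 ≅ Z^12, C_2 ≅ Z^4, C_3 ≅ Z^1.

∂_1: C_1 → C_0 maps an edge to its endpoints' difference, ∂[p,q] = q − p. For instance
  ∂[v_0,v_1] = [v_1] − [v_0].
The resulting 8×12 matrix has rank 7, and its Smith normal form has invariant factors (1,1,1,1,1,1,1).

The boundary map ∂_2: C_2 → C_1 maps a triangle to the signed sum of its edges. For instance
  ∂[v_2,v_3,v_7] = [v_3,v_7] − [v_2,v_7] + [v_2,v_3],
  ∂[v_3,v_5,v_7] = [v_5,v_7] − [v_3,v_7] + [v_3,v_5].
This gives a 12×4 integer matrix of rank 3; reducing to Smith normal form yields diagonal entries (1,1,1).

∂_3: C_3 → C_2 sends each 3-simplex σ to the alternating sum Σ_i (−1)^i (σ with its i-th vertex removed). For instance
  ∂[v_2,v_3,v_5,v_7] = [v_3,v_5,v_7] − [v_2,v_5,v_7] + [v_2,v_3,v_7] − [v_2,v_3,v_5].
As a 4×1 matrix over Z this has rank 1, with invariant factors (1).

From H_k ≅ ker(∂_k) / im(∂_{k+1}) we obtain:

  H_0: rank C_0 − rank ∂_1 = 8 − 7 = 1, and the invariant factors of ∂_1 are all 1, so H_0 ≅ Z.
  H_1: rank ker ∂_1 − rank ∂_2 = (12 − 7) − 3 = 2, and the invariant factors of ∂_2 are all 1, so H_1 ≅ Z^2.
  H_2: rank ker ∂_2 − rank ∂_3 = (4 − 3) − 1 = 0, and the invariant factors of ∂_3 are all 1, so H_2 ≅ 0.
  H_3: rank ker ∂_3 − rank ∂_4 = (1 − 1) − 0 = 0, and there is no ∂_4, so H_3 ≅ 0.

H_0 = Z,  H_1 = Z^2,  H_2 = 0,  H_3 = 0.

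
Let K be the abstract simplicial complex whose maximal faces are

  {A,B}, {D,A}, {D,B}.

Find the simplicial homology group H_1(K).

H_1 ≅ Z.

Order the vertices as A < B < D. Listing each simplex with vertices in this order, K has dimension 1 with simplices:

  0-simplices (3): A, B, D
  1-simplices (3): AB, AD, BD

Hence C_0 ≅ Z^3, C_1 ≅ Z^3.

Boundary ∂_1: C_1 → C_0 maps an edge to its endpoints' difference, ∂[p,q] = q − p. For instance
  ∂AB = B − A.
The 3×3 boundary matrix has rank 2 and Smith normal form diag(1,1).

Reading off H_k = ker ∂_k / im ∂_{k+1}:

  H_1: rank ker ∂_1 − rank ∂_2 = (3 − 2) − 0 = 1, and there is no ∂_2, so H_1 ≅ Z.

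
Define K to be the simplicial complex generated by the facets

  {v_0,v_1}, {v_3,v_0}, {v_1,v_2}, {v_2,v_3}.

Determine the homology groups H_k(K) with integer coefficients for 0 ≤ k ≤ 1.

H_0 = Z,  H_1 = Z.

Fix the vertex order v_0 < v_1 < v_2 < v_3 and write every simplex with vertices in increasing order. Then dim K = 1 and the simplices of K are:

  0-simplices (4): [v_0], [v_1], [v_2], [v_3]
  1-simplices (4): [v_0,v_1], [v_0,v_3], [v_1,v_2], [v_2,v_3]

Hence C_0 ≅ Z^4, C_1 ≅ Z^4.

∂_1: C_1 → C_0 maps an edge to its endpoints' difference, ∂[p,q] = q − p. For instance
  ∂[v_2,v_3] = [v_3] − [v_2].
This gives a 4×4 integer matrix of rank 3; reducing to Smith normal form yields diagonal entries (1,1,1).

Computing H_k = (kernel of ∂_k) / (image of ∂_{k+1}):

  H_0: rank C_0 − rank ∂_1 = 4 − 3 = 1, and the invariant factors of ∂_1 are all 1, so H_0 ≅ Z.
  H_1: rank ker ∂_1 − rank ∂_2 = (4 − 3) − 0 = 1, and there is no ∂_2, so H_1 ≅ Z.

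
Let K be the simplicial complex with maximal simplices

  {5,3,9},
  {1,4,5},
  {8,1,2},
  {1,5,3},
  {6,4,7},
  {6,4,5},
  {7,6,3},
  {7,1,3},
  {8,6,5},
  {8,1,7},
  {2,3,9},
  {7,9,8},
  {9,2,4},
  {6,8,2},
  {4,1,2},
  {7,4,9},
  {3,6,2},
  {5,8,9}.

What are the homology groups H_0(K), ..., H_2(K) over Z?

Fix the vertex order 1 < 2 < 3 < 4 < 5 < 6 < 7 < 8 < 9 and write every simplex with vertices in increasing order. Then dim K = 2 and the simplices of K are:

  0-simplices (9): [1], [2], [3], [4], [5], [6], [7], [8], [9]
  1-simplices (27): (27 of them)
  2-simplices (18): [1,2,4], [1,2,8], [1,3,5], [1,3,7], [1,4,5], [1,7,8], [2,3,6], [2,3,9], [2,4,9], [2,6,8], [3,5,9], [3,6,7], [4,5,6], [4,6,7], [4,7,9], [5,6,8], [5,8,9], [7,8,9]

giving chain groups C_0 ≅ Z^9, C_1 ≅ Z^27, C_2 ≅ Z^18.

∂_1: C_1 → C_0 is given by ∂[p,q] = [q] − [p]. For instance
  ∂[3,6] = [6] − [3].
The resulting 9×27 matrix has rank 8, and its Smith normal form has invariant factors (1,1,1,1,1,1,1,1).

Boundary ∂_2: C_2 → C_1 sends each 2-simplex [p,q,r] to [q,r] − [p,r] + [p,q]. For instance
  ∂[1,7,8] = [7,8] − [1,8] + [1,7],
  ∂[4,5,6] = [5,6] − [4,6] + [4,5].
As a 27×18 matrix over Z this has rank 17, with invariant factors (1,1,1,1,1,1,1,1,1,1,1,1,1,1,1,1,1).

Computing H_k = (kernel of ∂_k) / (image of ∂_{k+1}):

  H_0: rank C_0 − rank ∂_1 = 9 − 8 = 1, and the invariant factors of ∂_1 are all 1, so H_0 = Z.
  H_1: rank ker ∂_1 − rank ∂_2 = (27 − 8) − 17 = 2, and the invariant factors of ∂_2 are all 1, so H_1 = Z^2.
  H_2: rank ker ∂_2 − rank ∂_3 = (18 − 17) − 0 = 1, and there is no ∂_3, so H_2 = Z.

As a check, the Euler characteristic is 9 − 27 + 18 = 0, which agrees with 1 − 2 + 1 = 0.

H_0 = Z,  H_1 = Z^2,  H_2 = Z.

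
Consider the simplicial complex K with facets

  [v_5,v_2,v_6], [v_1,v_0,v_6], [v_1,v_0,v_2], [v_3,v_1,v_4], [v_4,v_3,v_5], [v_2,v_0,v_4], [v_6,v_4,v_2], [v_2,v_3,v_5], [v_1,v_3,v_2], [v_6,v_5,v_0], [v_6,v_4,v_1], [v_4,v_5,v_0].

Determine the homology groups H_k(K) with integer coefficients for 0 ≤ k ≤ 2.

H_0 ≅ Z,  H_1 ≅ Z/2,  H_2 = 0.

Order the vertices as v_0 < v_1 < v_2 < v_3 < v_4 < v_5 < v_6. Listing each simplex with vertices in this order, K has dimension 2 with simplices:

  0-simplices (7): [v_0], [v_1], [v_2], [v_3], [v_4], [v_5], [v_6]
  1-simplices (18): (18 of them)
  2-simplices (12): (12 of them)

so the chain groups are C_0 ≅ Z^7, C_1 ≅ Z^18, C_2 ≅ Z^12.

The boundary map ∂_1: C_1 → C_0 sends each edge [p,q] (with p < q) to q − p.
The 7×18 boundary matrix has rank 6 and Smith normal form diag(1,1,1,1,1,1).

∂_2: C_2 → C_1 sends each 2-simplex [p,q,r] to [q,r] − [p,r] + [p,q]. For instance
  ∂[v_1,v_2,v_3] = [v_2,v_3] − [v_1,v_3] + [v_1,v_2],
  ∂[v_1,v_3,v_4] = [v_3,v_4] − [v_1,v_4] + [v_1,v_3].
As a 18×12 matrix over Z this has rank 12, with invariant factors (1,1,1,1,1,1,1,1,1,1,1,2).

Reading off H_k = ker ∂_k / im ∂_{k+1}:

  H_0: rank C_0 − rank ∂_1 = 7 − 6 = 1, and the invariant factors of ∂_1 are all 1, so H_0 ≅ Z.
  H_1: rank ker ∂_1 − rank ∂_2 = (18 − 6) − 12 = 0, and ∂_2 has invariant factor 2 > 1, so H_1 ≅ Z/2.
  H_2: rank ker ∂_2 − rank ∂_3 = (12 − 12) − 0 = 0, and there is no ∂_3, so H_2 ≅ 0.

As a check, the Euler characteristic is 7 − 18 + 12 = 1, which agrees with 1 − 0 + 0 = 1.
(K is a triangulation of the real projective plane RP^2.)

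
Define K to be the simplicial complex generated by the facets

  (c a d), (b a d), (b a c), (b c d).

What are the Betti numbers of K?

Order the vertices as a < b < c < d. Listing each simplex with vertices in this order, K has dimension 2 with simplices:

  0-simplices (4): a, b, c, d
  1-simplices (6): ab, ac, ad, bc, bd, cd
  2-simplices (4): abc, abd, acd, bcd

Hence C_0 ≅ Z^4, C_1 ≅ Z^6, C_2 ≅ Z^4.

∂_1: C_1 → C_0 maps an edge to its endpoints' difference, ∂[p,q] = q − p. For instance
  ∂ac = c − a.
This gives a 4×6 integer matrix of rank 3; reducing to Smith normal form yields diagonal entries (1,1,1).

Boundary ∂_2: C_2 → C_1 acts by ∂[p,q,r] = [q,r] − [p,r] + [p,q]. For instance
  ∂acd = cd − ad + ac,
  ∂bcd = cd − bd + bc.
The resulting 6×4 matrix has rank 3, and its Smith normal form has invariant factors (1,1,1).

From H_k ≅ ker(∂_k) / im(∂_{k+1}) we obtain:

  H_0: rank C_0 − rank ∂_1 = 4 − 3 = 1, and the invariant factors of ∂_1 are all 1, so H_0 ≅ Z.
  H_1: rank ker ∂_1 − rank ∂_2 = (6 − 3) − 3 = 0, and the invariant factors of ∂_2 are all 1, so H_1 ≅ 0.
  H_2: rank ker ∂_2 − rank ∂_3 = (4 − 3) − 0 = 1, and there is no ∂_3, so H_2 ≅ Z.

(K is a triangulation of the 2-sphere S^2.)

Hence the Betti numbers are b_0 = 1, b_1 = 0, b_2 = 1.

b_0 = 1, b_1 = 0, b_2 = 1.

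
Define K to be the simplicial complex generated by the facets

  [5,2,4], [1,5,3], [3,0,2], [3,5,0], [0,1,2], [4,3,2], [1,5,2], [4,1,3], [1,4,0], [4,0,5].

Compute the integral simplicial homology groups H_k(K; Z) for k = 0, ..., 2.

H_0 = Z,  H_1 = Z/2,  H_2 = 0.

Fix the vertex order 0 < 1 < 2 < 3 < 4 < 5 and write every simplex with vertices in increasing order. Then dim K = 2 and the simplices of K are:

  0-simplices (6): [0], [1], [2], [3], [4], [5]
  1-simplices (15): [0,1], [0,2], [0,3], [0,4], [0,5], [1,2], [1,3], [1,4], [1,5], [2,3], [2,4], [2,5], [3,4], [3,5], [4,5]
  2-simplices (10): [0,1,2], [0,1,4], [0,2,3], [0,3,5], [0,4,5], [1,2,5], [1,3,4], [1,3,5], [2,3,4], [2,4,5]

Hence C_0 ≅ Z^6, C_1 ≅ Z^15, C_2 ≅ Z^10.

Boundary ∂_1: C_1 → C_0 sends each edge [p,q] (with p < q) to q − p. For instance
  ∂[1,4] = [4] − [1].
The 6×15 boundary matrix has rank 5 and Smith normal form diag(1,1,1,1,1).

Boundary ∂_2: C_2 → C_1 sends each 2-simplex [p,q,r] to [q,r] − [p,r] + [p,q]. For instance
  ∂[2,3,4] = [3,4] − [2,4] + [2,3],
  ∂[0,3,5] = [3,5] − [0,5] + [0,3].
As a 15×10 matrix over Z this has rank 10, with invariant factors (1,1,1,1,1,1,1,1,1,2).

Computing H_k = (kernel of ∂_k) / (image of ∂_{k+1}):

  H_0: rank C_0 − rank ∂_1 = 6 − 5 = 1, and the invariant factors of ∂_1 are all 1, so H_0 ≅ Z.
  H_1: rank ker ∂_1 − rank ∂_2 = (15 − 5) − 10 = 0, and ∂_2 has invariant factor 2 > 1, so H_1 ≅ Z/2.
  H_2: rank ker ∂_2 − rank ∂_3 = (10 − 10) − 0 = 0, and there is no ∂_3, so H_2 ≅ 0.

(K is a triangulation of the real projective plane RP^2.)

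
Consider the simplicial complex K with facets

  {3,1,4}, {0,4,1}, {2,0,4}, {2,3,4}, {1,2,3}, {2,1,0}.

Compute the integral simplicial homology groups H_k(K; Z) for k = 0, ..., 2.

H_0 = Z,  H_1 = 0,  H_2 = Z.

Order the vertices as 0 < 1 < 2 < 3 < 4. Listing each simplex with vertices in this order, K has dimension 2 with simplices:

  0-simplices (5): [0], [1], [2], [3], [4]
  1-simplices (9): [0,1], [0,2], [0,4], [1,2], [1,3], [1,4], [2,3], [2,4], [3,4]
  2-simplices (6): [0,1,2], [0,1,4], [0,2,4], [1,2,3], [1,3,4], [2,3,4]

Hence C_0 ≅ Z^5, C_1 ≅ Z^9, C_2 ≅ Z^6.

∂_1: C_1 → C_0 maps an edge to its endpoints' difference, ∂[p,q] = q − p. For instance
  ∂[3,4] = [4] − [3].
The 5×9 boundary matrix has rank 4 and Smith normal form diag(1,1,1,1).

∂_2: C_2 → C_1 maps a triangle to the signed sum of its edges. For instance
  ∂[2,3,4] = [3,4] − [2,4] + [2,3],
  ∂[0,1,4] = [1,4] − [0,4] + [0,1].
As a 9×6 matrix over Z this has rank 5, with invariant factors (1,1,1,1,1).

Now H_k = ker ∂_k / im ∂_{k+1}, so:

  H_0: rank C_0 − rank ∂_1 = 5 − 4 = 1, and the invariant factors of ∂_1 are all 1, so H_0 ≅ Z.
  H_1: rank ker ∂_1 − rank ∂_2 = (9 − 4) − 5 = 0, and the invariant factors of ∂_2 are all 1, so H_1 ≅ 0.
  H_2: rank ker ∂_2 − rank ∂_3 = (6 − 5) − 0 = 1, and there is no ∂_3, so H_2 ≅ Z.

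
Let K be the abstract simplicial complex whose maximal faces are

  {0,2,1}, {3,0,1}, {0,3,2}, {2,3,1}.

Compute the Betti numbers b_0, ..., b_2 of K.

b_0 = 1, b_1 = 0, b_2 = 1.

Take the total order 0 < 1 < 2 < 3 on the vertex set. Then K (dimension 2) consists of the simplices:

  0-simplices (4): [0], [1], [2], [3]
  1-simplices (6): [0,1], [0,2], [0,3], [1,2], [1,3], [2,3]
  2-simplices (4): [0,1,2], [0,1,3], [0,2,3], [1,2,3]

Hence C_0 ≅ Z^4, C_1 ≅ Z^6, C_2 ≅ Z^4.

The boundary map ∂_1: C_1 → C_0 is given by ∂[p,q] = [q] − [p].
The 4×6 boundary matrix has rank 3 and Smith normal form diag(1,1,1).

The boundary map ∂_2: C_2 → C_1 acts by ∂[p,q,r] = [q,r] − [p,r] + [p,q]. For instance
  ∂[0,2,3] = [2,3] − [0,3] + [0,2],
  ∂[0,1,2] = [1,2] − [0,2] + [0,1].
This gives a 6×4 integer matrix of rank 3; reducing to Smith normal form yields diagonal entries (1,1,1).

Computing H_k = (kernel of ∂_k) / (image of ∂_{k+1}):

  H_0: rank C_0 − rank ∂_1 = 4 − 3 = 1, and the invariant factors of ∂_1 are all 1, so H_0 ≅ Z.
  H_1: rank ker ∂_1 − rank ∂_2 = (6 − 3) − 3 = 0, and the invariant factors of ∂_2 are all 1, so H_1 ≅ 0.
  H_2: rank ker ∂_2 − rank ∂_3 = (4 − 3) − 0 = 1, and there is no ∂_3, so H_2 ≅ Z.

Hence the Betti numbers are b_0 = 1, b_1 = 0, b_2 = 1.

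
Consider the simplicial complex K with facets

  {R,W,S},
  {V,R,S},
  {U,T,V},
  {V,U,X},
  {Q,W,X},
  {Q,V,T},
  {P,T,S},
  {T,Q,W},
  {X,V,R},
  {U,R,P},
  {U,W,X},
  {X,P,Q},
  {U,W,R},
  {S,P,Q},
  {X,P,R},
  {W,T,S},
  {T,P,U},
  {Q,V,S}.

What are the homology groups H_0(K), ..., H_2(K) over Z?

Take the total order P < Q < R < S < T < U < V < W < X on the vertex set. Then K (dimension 2) consists of the simplices:

  0-simplices (9): P, Q, R, S, T, U, V, W, X
  1-simplices (27): PQ, PR, PS, PT, PU, PX, QS, QT, QV, QW, QX, RS, RU, RV, RW, RX, ST, SV, SW, TU, TV, TW, UV, UW, UX, VX, WX
  2-simplices (18): PQS, PQX, PRU, PRX, PST, PTU, QSV, QTV, QTW, QWX, RSV, RSW, RUW, RVX, STW, TUV, UVX, UWX

so the chain groups are C_0 ≅ Z^9, C_1 ≅ Z^27, C_2 ≅ Z^18.

The boundary map ∂_1: C_1 → C_0 sends each edge [p,q] (with p < q) to q − p.
This gives a 9×27 integer matrix of rank 8; reducing to Smith normal form yields diagonal entries (1,1,1,1,1,1,1,1).

∂_2: C_2 → C_1 sends each 2-simplex [p,q,r] to [q,r] − [p,r] + [p,q]. For instance
  ∂PTU = TU − PU + PT,
  ∂PRX = RX − PX + PR.
The resulting 27×18 matrix has rank 18, and its Smith normal form has invariant factors (1,1,1,1,1,1,1,1,1,1,1,1,1,1,1,1,1,2).

Computing H_k = (kernel of ∂_k) / (image of ∂_{k+1}):

  H_0: rank C_0 − rank ∂_1 = 9 − 8 = 1, and the invariant factors of ∂_1 are all 1, so H_0 = Z.
  H_1: rank ker ∂_1 − rank ∂_2 = (27 − 8) − 18 = 1, and ∂_2 has invariant factor 2 > 1, so H_1 = Z ⊕ Z/2.
  H_2: rank ker ∂_2 − rank ∂_3 = (18 − 18) − 0 = 0, and there is no ∂_3, so H_2 = 0.

As a check, the Euler characteristic is 9 − 27 + 18 = 0, which agrees with 1 − 1 + 0 = 0.

H_0 = Z,  H_1 = Z ⊕ Z/2,  H_2 = 0.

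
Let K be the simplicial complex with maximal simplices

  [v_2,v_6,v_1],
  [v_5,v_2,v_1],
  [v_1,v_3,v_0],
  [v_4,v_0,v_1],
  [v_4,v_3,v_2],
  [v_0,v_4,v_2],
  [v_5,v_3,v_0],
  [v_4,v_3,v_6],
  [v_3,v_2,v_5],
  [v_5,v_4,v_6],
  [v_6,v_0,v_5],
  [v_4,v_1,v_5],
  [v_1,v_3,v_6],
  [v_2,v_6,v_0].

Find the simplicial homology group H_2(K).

H_2 ≅ Z.

Fix the vertex order v_0 < v_1 < v_2 < v_3 < v_4 < v_5 < v_6 and write every simplex with vertices in increasing order. Then dim K = 2 and the simplices of K are:

  0-simplices (7): [v_0], [v_1], [v_2], [v_3], [v_4], [v_5], [v_6]
  1-simplices (21): (21 of them)
  2-simplices (14): (14 of them)

Hence C_0 ≅ Z^7, C_1 ≅ Z^21, C_2 ≅ Z^14.

The boundary map ∂_1: C_1 → C_0 sends each edge [p,q] (with p < q) to q − p.
The 7×21 boundary matrix has rank 6 and Smith normal form diag(1,1,1,1,1,1).

Boundary ∂_2: C_2 → C_1 sends each 2-simplex [p,q,r] to [q,r] − [p,r] + [p,q]. For instance
  ∂[v_4,v_5,v_6] = [v_5,v_6] − [v_4,v_6] + [v_4,v_5],
  ∂[v_0,v_1,v_4] = [v_1,v_4] − [v_0,v_4] + [v_0,v_1].
The 21×14 boundary matrix has rank 13 and Smith normal form diag(1,1,1,1,1,1,1,1,1,1,1,1,1).

Now H_k = ker ∂_k / im ∂_{k+1}, so:

  H_2: rank ker ∂_2 − rank ∂_3 = (14 − 13) − 0 = 1, and there is no ∂_3, so H_2 ≅ Z.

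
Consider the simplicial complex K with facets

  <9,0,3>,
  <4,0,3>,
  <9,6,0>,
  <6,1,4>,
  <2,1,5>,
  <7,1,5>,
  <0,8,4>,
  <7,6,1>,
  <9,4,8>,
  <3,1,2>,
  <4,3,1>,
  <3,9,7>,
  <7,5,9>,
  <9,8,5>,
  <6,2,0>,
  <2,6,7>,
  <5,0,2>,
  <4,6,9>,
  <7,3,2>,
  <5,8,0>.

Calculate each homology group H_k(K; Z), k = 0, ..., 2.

Fix the vertex order 0 < 1 < 2 < 3 < 4 < 5 < 6 < 7 < 8 < 9 and write every simplex with vertices in increasing order. Then dim K = 2 and the simplices of K are:

  0-simplices (10): [0], [1], [2], [3], [4], [5], [6], [7], [8], [9]
  1-simplices (30): (30 of them)
  2-simplices (20): (20 of them)

so the chain groups are C_0 ≅ Z^10, C_1 ≅ Z^30, C_2 ≅ Z^20.

∂_1: C_1 → C_0 sends each edge [p,q] (with p < q) to q − p. For instance
  ∂[1,7] = [7] − [1].
This gives a 10×30 integer matrix of rank 9; reducing to Smith normal form yields diagonal entries (1,1,1,1,1,1,1,1,1).

Boundary ∂_2: C_2 → C_1 maps a triangle to the signed sum of its edges. For instance
  ∂[1,6,7] = [6,7] − [1,7] + [1,6],
  ∂[5,8,9] = [8,9] − [5,9] + [5,8].
The resulting 30×20 matrix has rank 20, and its Smith normal form has invariant factors (1,1,1,1,1,1,1,1,1,1,1,1,1,1,1,1,1,1,1,2).

Computing H_k = (kernel of ∂_k) / (image of ∂_{k+1}):

  H_0: rank C_0 − rank ∂_1 = 10 − 9 = 1, and the invariant factors of ∂_1 are all 1, so H_0 ≅ Z.
  H_1: rank ker ∂_1 − rank ∂_2 = (30 − 9) − 20 = 1, and ∂_2 has invariant factor 2 > 1, so H_1 ≅ Z ⊕ Z_2.
  H_2: rank ker ∂_2 − rank ∂_3 = (20 − 20) − 0 = 0, and there is no ∂_3, so H_2 ≅ 0.

As a check, the Euler characteristic is 10 − 30 + 20 = 0, which agrees with 1 − 1 + 0 = 0.

H_0 ≅ Z,  H_1 ≅ Z ⊕ Z_2,  H_2 = 0.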